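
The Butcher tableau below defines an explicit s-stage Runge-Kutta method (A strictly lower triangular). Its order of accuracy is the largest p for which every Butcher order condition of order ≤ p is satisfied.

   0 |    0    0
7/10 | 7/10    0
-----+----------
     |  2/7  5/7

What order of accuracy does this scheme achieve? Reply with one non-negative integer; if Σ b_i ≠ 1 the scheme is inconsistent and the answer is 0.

2

b = (2/7, 5/7)
c = (0, 7/10)
Σ b_i: 2/7·1 + 5/7·1 = 1 ✓
b·c: 5/7·7/10 = 1/2 ✓; 2 stages ⇒ order 2.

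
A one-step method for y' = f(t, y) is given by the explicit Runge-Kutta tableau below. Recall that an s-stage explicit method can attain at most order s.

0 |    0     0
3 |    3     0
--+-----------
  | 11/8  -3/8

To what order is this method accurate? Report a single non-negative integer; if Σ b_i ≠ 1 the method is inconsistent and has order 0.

1

b = (11/8, -3/8)
c = (0, 3)
Σ b_i: 11/8·1 + (-3/8)·1 = 1 ✓
b·c: (-3/8)·3 = -9/8 ≠ 1/2 ⇒ order 1.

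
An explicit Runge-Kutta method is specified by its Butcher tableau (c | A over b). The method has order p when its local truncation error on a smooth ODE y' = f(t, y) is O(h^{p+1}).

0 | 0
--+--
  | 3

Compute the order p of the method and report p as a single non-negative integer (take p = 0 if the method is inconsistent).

b = (3)
c = (0)
Σ b_i: 3·1 = 3 ≠ 1 ⇒ order 0.

0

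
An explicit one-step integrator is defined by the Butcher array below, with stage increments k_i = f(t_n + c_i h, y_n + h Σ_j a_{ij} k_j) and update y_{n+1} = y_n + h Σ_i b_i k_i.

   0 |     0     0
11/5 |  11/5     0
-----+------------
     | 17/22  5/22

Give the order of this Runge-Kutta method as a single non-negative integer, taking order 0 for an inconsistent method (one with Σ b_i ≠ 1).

2

b = (17/22, 5/22)
c = (0, 11/5)
Σ b_i: 17/22·1 + 5/22·1 = 1 ✓
b·c: 5/22·11/5 = 1/2 ✓; 2 stages ⇒ order 2.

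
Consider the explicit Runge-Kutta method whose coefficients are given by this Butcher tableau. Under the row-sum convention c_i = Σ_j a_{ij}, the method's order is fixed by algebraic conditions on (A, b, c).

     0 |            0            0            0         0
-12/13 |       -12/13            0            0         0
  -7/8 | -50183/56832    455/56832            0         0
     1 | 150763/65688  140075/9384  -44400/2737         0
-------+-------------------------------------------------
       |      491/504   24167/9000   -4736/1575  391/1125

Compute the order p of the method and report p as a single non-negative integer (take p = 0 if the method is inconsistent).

4

b = (491/504, 24167/9000, -4736/1575, 391/1125)
c = (0, -12/13, -7/8, 1)
Ac = (0, 0, -35/4736, 325/782)
Σ b_i: 491/504·1 + 24167/9000·1 + (-4736/1575)·1 + 391/1125·1 = 1 ✓
b·c: 24167/9000·(-12/13) + (-4736/1575)·(-7/8) + 391/1125·1 = 1/2 ✓
b·c²: 24167/9000·144/169 + (-4736/1575)·49/64 + 391/1125·1 = 1/3 ✓
b·Ac: (-4736/1575)·(-35/4736) + 391/1125·325/782 = 1/6 ✓
b·c³: 24167/9000·(-1728/2197) + (-4736/1575)·(-343/512) + 391/1125·1 = 1/4 ✓
b·(c∘Ac): (-4736/1575)·245/37888 + 391/1125·325/782 = 1/8 ✓
b·Ac²: (-4736/1575)·105/15392 + 391/1125·6075/20332 = 1/12 ✓
b·A²c: 391/1125·375/3128 = 1/24 ✓; 4 stages ⇒ order 4.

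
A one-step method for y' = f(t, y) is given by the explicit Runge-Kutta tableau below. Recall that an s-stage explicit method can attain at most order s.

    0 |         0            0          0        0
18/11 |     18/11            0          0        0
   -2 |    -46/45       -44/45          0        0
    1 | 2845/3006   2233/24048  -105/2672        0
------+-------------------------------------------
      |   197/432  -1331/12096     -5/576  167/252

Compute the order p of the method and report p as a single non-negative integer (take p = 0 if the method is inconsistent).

4

b = (197/432, -1331/12096, -5/576, 167/252)
c = (0, 18/11, -2, 1)
Ac = (0, 0, -8/5, 77/334)
Σ b_i: 197/432·1 + (-1331/12096)·1 + (-5/576)·1 + 167/252·1 = 1 ✓
b·c: (-1331/12096)·18/11 + (-5/576)·(-2) + 167/252·1 = 1/2 ✓
b·c²: (-1331/12096)·324/121 + (-5/576)·4 + 167/252·1 = 1/3 ✓
b·Ac: (-5/576)·(-8/5) + 167/252·77/334 = 1/6 ✓
b·c³: (-1331/12096)·5832/1331 + (-5/576)·(-8) + 167/252·1 = 1/4 ✓
b·(c∘Ac): (-5/576)·16/5 + 167/252·77/334 = 1/8 ✓
b·Ac²: (-5/576)·(-144/55) + 167/252·168/1837 = 1/12 ✓
b·A²c: 167/252·21/334 = 1/24 ✓; 4 stages ⇒ order 4.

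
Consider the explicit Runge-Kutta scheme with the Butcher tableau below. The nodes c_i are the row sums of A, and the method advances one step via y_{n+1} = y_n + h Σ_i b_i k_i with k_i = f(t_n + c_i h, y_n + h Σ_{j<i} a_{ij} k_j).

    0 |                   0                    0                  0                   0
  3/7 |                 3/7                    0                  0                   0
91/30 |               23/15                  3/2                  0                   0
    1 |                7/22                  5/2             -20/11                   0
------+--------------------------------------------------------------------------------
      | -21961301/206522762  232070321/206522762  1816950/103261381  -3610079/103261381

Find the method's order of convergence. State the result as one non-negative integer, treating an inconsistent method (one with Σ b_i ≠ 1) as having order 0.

b = (-21961301/206522762, 232070321/206522762, 1816950/103261381, -3610079/103261381)
c = (0, 3/7, 91/30, 1)
Ac = (0, 0, 9/14, -2053/462)
Σ b_i: (-21961301/206522762)·1 + 232070321/206522762·1 + 1816950/103261381·1 + (-3610079/103261381)·1 = 1 ✓
b·c: 232070321/206522762·3/7 + 1816950/103261381·91/30 + (-3610079/103261381)·1 = 1/2 ✓
b·c²: 232070321/206522762·9/49 + 1816950/103261381·8281/900 + (-3610079/103261381)·1 = 1/3 ✓
b·Ac: 1816950/103261381·9/14 + (-3610079/103261381)·(-2053/462) = 1/6 ✓
b·c³: 232070321/206522762·27/343 + 1816950/103261381·753571/27000 + (-3610079/103261381)·1 = 70856132591/130109340060 ≠ 1/4 ⇒ order 3.
b·(c∘Ac): 1816950/103261381·39/20 + (-3610079/103261381)·(-2053/462) = 411290111/2168489001 ≠ 1/8
b·Ac²: 1816950/103261381·27/98 + (-3610079/103261381)·(-789263/48510) = 37319289851/65054670030 ≠ 1/12
b·A²c: (-3610079/103261381)·(-90/77) = 29537010/722829667 ≠ 1/24

3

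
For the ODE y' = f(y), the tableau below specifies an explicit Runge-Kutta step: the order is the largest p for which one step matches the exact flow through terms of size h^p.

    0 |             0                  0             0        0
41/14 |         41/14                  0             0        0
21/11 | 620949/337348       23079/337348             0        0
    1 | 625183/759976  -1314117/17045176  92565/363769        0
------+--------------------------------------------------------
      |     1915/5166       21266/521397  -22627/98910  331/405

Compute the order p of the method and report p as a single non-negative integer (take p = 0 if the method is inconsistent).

4

b = (1915/5166, 21266/521397, -22627/98910, 331/405)
c = (0, 41/14, 21/11, 1)
Ac = (0, 0, 3297/16456, 1377/5296)
Σ b_i: 1915/5166·1 + 21266/521397·1 + (-22627/98910)·1 + 331/405·1 = 1 ✓
b·c: 21266/521397·41/14 + (-22627/98910)·21/11 + 331/405·1 = 1/2 ✓
b·c²: 21266/521397·1681/196 + (-22627/98910)·441/121 + 331/405·1 = 1/3 ✓
b·Ac: (-22627/98910)·3297/16456 + 331/405·1377/5296 = 1/6 ✓
b·c³: 21266/521397·68921/2744 + (-22627/98910)·9261/1331 + 331/405·1 = 1/4 ✓
b·(c∘Ac): (-22627/98910)·69237/181016 + 331/405·1377/5296 = 1/8 ✓
b·Ac²: (-22627/98910)·19311/32912 + 331/405·19737/74144 = 1/12 ✓
b·A²c: 331/405·135/2648 = 1/24 ✓; 4 stages ⇒ order 4.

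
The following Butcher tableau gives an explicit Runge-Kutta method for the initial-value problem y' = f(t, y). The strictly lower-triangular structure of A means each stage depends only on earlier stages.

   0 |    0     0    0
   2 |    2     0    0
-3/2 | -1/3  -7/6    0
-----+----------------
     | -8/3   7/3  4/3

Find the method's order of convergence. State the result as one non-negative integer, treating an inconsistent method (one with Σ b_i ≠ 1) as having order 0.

b = (-8/3, 7/3, 4/3)
c = (0, 2, -3/2)
Ac = (0, 0, -7/3)
Σ b_i: (-8/3)·1 + 7/3·1 + 4/3·1 = 1 ✓
b·c: 7/3·2 + 4/3·(-3/2) = 8/3 ≠ 1/2 ⇒ order 1.

1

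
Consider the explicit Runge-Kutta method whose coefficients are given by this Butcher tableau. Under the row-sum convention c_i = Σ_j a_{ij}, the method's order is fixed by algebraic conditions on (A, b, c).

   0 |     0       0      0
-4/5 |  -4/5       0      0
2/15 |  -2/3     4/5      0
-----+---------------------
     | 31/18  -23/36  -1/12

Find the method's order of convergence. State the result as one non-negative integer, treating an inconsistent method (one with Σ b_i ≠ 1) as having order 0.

2

b = (31/18, -23/36, -1/12)
c = (0, -4/5, 2/15)
Ac = (0, 0, -16/25)
Σ b_i: 31/18·1 + (-23/36)·1 + (-1/12)·1 = 1 ✓
b·c: (-23/36)·(-4/5) + (-1/12)·2/15 = 1/2 ✓
b·c²: (-23/36)·16/25 + (-1/12)·4/225 = -277/675 ≠ 1/3 ⇒ order 2.
b·Ac: (-1/12)·(-16/25) = 4/75 ≠ 1/6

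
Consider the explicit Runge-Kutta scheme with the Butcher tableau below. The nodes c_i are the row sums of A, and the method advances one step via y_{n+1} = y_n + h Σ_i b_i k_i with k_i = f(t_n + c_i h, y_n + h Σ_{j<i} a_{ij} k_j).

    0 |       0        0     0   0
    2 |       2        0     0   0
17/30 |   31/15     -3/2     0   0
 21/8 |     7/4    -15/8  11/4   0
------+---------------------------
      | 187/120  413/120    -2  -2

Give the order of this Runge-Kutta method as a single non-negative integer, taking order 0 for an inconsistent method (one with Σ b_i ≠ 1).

b = (187/120, 413/120, -2, -2)
c = (0, 2, 17/30, 21/8)
Ac = (0, 0, -3, -263/120)
Σ b_i: 187/120·1 + 413/120·1 + (-2)·1 + (-2)·1 = 1 ✓
b·c: 413/120·2 + (-2)·17/30 + (-2)·21/8 = 1/2 ✓
b·c²: 413/120·4 + (-2)·289/900 + (-2)·441/64 = -4729/7200 ≠ 1/3 ⇒ order 2.
b·Ac: (-2)·(-3) + (-2)·(-263/120) = 623/60 ≠ 1/6

2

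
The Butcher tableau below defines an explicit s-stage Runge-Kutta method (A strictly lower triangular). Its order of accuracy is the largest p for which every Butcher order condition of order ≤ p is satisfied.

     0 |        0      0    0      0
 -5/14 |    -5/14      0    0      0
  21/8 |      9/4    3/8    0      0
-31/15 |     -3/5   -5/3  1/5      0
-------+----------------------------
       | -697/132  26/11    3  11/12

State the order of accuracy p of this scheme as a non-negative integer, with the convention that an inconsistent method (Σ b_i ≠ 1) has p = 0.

1

b = (-697/132, 26/11, 3, 11/12)
c = (0, -5/14, 21/8, -31/15)
Ac = (0, 0, -15/112, 941/840)
Σ b_i: (-697/132)·1 + 26/11·1 + 3·1 + 11/12·1 = 1 ✓
b·c: 26/11·(-5/14) + 3·21/8 + 11/12·(-31/15) = 142381/27720 ≠ 1/2 ⇒ order 1.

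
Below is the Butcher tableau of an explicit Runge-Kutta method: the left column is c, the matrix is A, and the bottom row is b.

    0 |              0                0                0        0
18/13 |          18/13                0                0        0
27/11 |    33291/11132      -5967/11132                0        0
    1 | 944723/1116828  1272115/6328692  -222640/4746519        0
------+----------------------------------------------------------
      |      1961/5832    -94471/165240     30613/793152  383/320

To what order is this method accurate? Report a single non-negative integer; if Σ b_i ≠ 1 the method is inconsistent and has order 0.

4

b = (1961/5832, -94471/165240, 30613/793152, 383/320)
c = (0, 18/13, 27/11, 1)
Ac = (0, 0, -4131/5566, 125/766)
Σ b_i: 1961/5832·1 + (-94471/165240)·1 + 30613/793152·1 + 383/320·1 = 1 ✓
b·c: (-94471/165240)·18/13 + 30613/793152·27/11 + 383/320·1 = 1/2 ✓
b·c²: (-94471/165240)·324/169 + 30613/793152·729/121 + 383/320·1 = 1/3 ✓
b·Ac: 30613/793152·(-4131/5566) + 383/320·125/766 = 1/6 ✓
b·c³: (-94471/165240)·5832/2197 + 30613/793152·19683/1331 + 383/320·1 = 1/4 ✓
b·(c∘Ac): 30613/793152·(-111537/61226) + 383/320·125/766 = 1/8 ✓
b·Ac²: 30613/793152·(-37179/36179) + 383/320·1535/14937 = 1/12 ✓
b·A²c: 383/320·40/1149 = 1/24 ✓; 4 stages ⇒ order 4.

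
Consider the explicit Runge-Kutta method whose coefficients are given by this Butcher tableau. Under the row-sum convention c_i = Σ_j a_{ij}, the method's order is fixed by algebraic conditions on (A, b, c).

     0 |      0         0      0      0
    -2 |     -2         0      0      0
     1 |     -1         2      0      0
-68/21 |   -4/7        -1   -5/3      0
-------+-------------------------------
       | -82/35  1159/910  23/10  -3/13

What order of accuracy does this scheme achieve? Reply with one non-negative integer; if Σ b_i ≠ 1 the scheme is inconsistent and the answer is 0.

b = (-82/35, 1159/910, 23/10, -3/13)
c = (0, -2, 1, -68/21)
Ac = (0, 0, -4, 1/3)
Σ b_i: (-82/35)·1 + 1159/910·1 + 23/10·1 + (-3/13)·1 = 1 ✓
b·c: 1159/910·(-2) + 23/10·1 + (-3/13)·(-68/21) = 1/2 ✓
b·c²: 1159/910·4 + 23/10·1 + (-3/13)·4624/441 = 7313/1470 ≠ 1/3 ⇒ order 2.
b·Ac: 23/10·(-4) + (-3/13)·1/3 = -603/65 ≠ 1/6

2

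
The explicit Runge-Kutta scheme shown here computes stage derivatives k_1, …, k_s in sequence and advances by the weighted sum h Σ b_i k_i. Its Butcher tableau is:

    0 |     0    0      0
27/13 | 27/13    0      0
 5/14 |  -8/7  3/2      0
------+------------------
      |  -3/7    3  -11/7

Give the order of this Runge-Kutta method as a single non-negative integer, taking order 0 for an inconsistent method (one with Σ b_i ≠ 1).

b = (-3/7, 3, -11/7)
c = (0, 27/13, 5/14)
Ac = (0, 0, 81/26)
Σ b_i: (-3/7)·1 + 3·1 + (-11/7)·1 = 1 ✓
b·c: 3·27/13 + (-11/7)·5/14 = 7223/1274 ≠ 1/2 ⇒ order 1.

1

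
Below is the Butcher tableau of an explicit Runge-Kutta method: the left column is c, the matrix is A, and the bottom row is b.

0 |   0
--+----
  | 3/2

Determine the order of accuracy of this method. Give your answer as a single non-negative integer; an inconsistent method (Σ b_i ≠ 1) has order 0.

b = (3/2)
c = (0)
Σ b_i: 3/2·1 = 3/2 ≠ 1 ⇒ order 0.

0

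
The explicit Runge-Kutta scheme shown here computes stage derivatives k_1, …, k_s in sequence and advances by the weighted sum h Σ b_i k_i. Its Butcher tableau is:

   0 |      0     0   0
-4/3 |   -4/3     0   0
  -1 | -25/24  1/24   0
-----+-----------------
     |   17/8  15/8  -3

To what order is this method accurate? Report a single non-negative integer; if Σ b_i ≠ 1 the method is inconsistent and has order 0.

3

b = (17/8, 15/8, -3)
c = (0, -4/3, -1)
Ac = (0, 0, -1/18)
Σ b_i: 17/8·1 + 15/8·1 + (-3)·1 = 1 ✓
b·c: 15/8·(-4/3) + (-3)·(-1) = 1/2 ✓
b·c²: 15/8·16/9 + (-3)·1 = 1/3 ✓
b·Ac: (-3)·(-1/18) = 1/6 ✓; 3 stages ⇒ order 3.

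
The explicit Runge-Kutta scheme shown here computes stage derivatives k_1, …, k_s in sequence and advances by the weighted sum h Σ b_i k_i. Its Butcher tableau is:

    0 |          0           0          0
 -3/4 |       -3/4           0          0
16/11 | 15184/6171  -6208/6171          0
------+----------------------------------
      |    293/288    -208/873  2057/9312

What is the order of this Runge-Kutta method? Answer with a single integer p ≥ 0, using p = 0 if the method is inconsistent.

b = (293/288, -208/873, 2057/9312)
c = (0, -3/4, 16/11)
Ac = (0, 0, 1552/2057)
Σ b_i: 293/288·1 + (-208/873)·1 + 2057/9312·1 = 1 ✓
b·c: (-208/873)·(-3/4) + 2057/9312·16/11 = 1/2 ✓
b·c²: (-208/873)·9/16 + 2057/9312·256/121 = 1/3 ✓
b·Ac: 2057/9312·1552/2057 = 1/6 ✓; 3 stages ⇒ order 3.

3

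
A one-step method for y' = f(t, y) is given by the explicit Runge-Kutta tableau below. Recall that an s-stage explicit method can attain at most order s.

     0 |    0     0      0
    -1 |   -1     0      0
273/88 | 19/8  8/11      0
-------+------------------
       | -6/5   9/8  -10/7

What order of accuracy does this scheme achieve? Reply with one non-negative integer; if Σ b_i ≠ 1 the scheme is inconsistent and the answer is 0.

0

b = (-6/5, 9/8, -10/7)
c = (0, -1, 273/88)
Ac = (0, 0, -8/11)
Σ b_i: (-6/5)·1 + 9/8·1 + (-10/7)·1 = -421/280 ≠ 1 ⇒ order 0.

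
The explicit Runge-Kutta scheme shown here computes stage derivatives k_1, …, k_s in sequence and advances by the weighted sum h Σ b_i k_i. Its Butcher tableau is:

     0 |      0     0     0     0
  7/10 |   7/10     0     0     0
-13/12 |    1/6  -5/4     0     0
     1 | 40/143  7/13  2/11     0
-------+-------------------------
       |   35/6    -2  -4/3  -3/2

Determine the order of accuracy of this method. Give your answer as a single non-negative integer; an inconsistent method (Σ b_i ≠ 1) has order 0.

b = (35/6, -2, -4/3, -3/2)
c = (0, 7/10, -13/12, 1)
Ac = (0, 0, -7/8, 386/2145)
Σ b_i: 35/6·1 + (-2)·1 + (-4/3)·1 + (-3/2)·1 = 1 ✓
b·c: (-2)·7/10 + (-4/3)·(-13/12) + (-3/2)·1 = -131/90 ≠ 1/2 ⇒ order 1.

1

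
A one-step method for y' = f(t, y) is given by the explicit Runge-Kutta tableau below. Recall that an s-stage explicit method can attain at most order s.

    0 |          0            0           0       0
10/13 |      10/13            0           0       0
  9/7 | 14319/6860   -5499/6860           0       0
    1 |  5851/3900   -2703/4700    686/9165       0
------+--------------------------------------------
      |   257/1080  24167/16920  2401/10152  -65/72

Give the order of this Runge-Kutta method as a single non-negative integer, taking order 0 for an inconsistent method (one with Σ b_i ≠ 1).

b = (257/1080, 24167/16920, 2401/10152, -65/72)
c = (0, 10/13, 9/7, 1)
Ac = (0, 0, -423/686, -9/26)
Σ b_i: 257/1080·1 + 24167/16920·1 + 2401/10152·1 + (-65/72)·1 = 1 ✓
b·c: 24167/16920·10/13 + 2401/10152·9/7 + (-65/72)·1 = 1/2 ✓
b·c²: 24167/16920·100/169 + 2401/10152·81/49 + (-65/72)·1 = 1/3 ✓
b·Ac: 2401/10152·(-423/686) + (-65/72)·(-9/26) = 1/6 ✓
b·c³: 24167/16920·1000/2197 + 2401/10152·729/343 + (-65/72)·1 = 1/4 ✓
b·(c∘Ac): 2401/10152·(-3807/4802) + (-65/72)·(-9/26) = 1/8 ✓
b·Ac²: 2401/10152·(-2115/4459) + (-65/72)·(-183/845) = 1/12 ✓
b·A²c: (-65/72)·(-3/65) = 1/24 ✓; 4 stages ⇒ order 4.

4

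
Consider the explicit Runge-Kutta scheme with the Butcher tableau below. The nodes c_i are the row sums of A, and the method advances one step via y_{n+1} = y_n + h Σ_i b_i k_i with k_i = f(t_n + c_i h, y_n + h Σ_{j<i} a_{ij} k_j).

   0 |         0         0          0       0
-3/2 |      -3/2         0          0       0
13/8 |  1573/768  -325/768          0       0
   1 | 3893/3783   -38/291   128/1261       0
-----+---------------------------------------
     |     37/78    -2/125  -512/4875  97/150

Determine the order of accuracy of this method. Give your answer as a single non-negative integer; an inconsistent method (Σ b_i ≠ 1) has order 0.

4

b = (37/78, -2/125, -512/4875, 97/150)
c = (0, -3/2, 13/8, 1)
Ac = (0, 0, 325/512, 35/97)
Σ b_i: 37/78·1 + (-2/125)·1 + (-512/4875)·1 + 97/150·1 = 1 ✓
b·c: (-2/125)·(-3/2) + (-512/4875)·13/8 + 97/150·1 = 1/2 ✓
b·c²: (-2/125)·9/4 + (-512/4875)·169/64 + 97/150·1 = 1/3 ✓
b·Ac: (-512/4875)·325/512 + 97/150·35/97 = 1/6 ✓
b·c³: (-2/125)·(-27/8) + (-512/4875)·2197/512 + 97/150·1 = 1/4 ✓
b·(c∘Ac): (-512/4875)·4225/4096 + 97/150·35/97 = 1/8 ✓
b·Ac²: (-512/4875)·(-975/1024) + 97/150·(-5/194) = 1/12 ✓
b·A²c: 97/150·25/388 = 1/24 ✓; 4 stages ⇒ order 4.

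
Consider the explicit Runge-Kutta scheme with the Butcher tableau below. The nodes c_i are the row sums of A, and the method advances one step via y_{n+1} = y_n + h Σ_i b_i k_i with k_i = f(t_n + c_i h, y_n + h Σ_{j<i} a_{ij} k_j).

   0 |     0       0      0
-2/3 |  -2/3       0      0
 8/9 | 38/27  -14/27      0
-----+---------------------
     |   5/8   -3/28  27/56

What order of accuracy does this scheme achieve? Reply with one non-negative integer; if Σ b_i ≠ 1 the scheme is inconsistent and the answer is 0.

b = (5/8, -3/28, 27/56)
c = (0, -2/3, 8/9)
Ac = (0, 0, 28/81)
Σ b_i: 5/8·1 + (-3/28)·1 + 27/56·1 = 1 ✓
b·c: (-3/28)·(-2/3) + 27/56·8/9 = 1/2 ✓
b·c²: (-3/28)·4/9 + 27/56·64/81 = 1/3 ✓
b·Ac: 27/56·28/81 = 1/6 ✓; 3 stages ⇒ order 3.

3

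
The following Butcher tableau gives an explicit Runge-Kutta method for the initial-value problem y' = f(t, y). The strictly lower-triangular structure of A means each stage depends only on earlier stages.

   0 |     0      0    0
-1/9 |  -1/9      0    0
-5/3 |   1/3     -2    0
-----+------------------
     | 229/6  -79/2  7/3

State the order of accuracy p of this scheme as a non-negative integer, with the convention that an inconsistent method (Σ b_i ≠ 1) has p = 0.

2

b = (229/6, -79/2, 7/3)
c = (0, -1/9, -5/3)
Ac = (0, 0, 2/9)
Σ b_i: 229/6·1 + (-79/2)·1 + 7/3·1 = 1 ✓
b·c: (-79/2)·(-1/9) + 7/3·(-5/3) = 1/2 ✓
b·c²: (-79/2)·1/81 + 7/3·25/9 = 971/162 ≠ 1/3 ⇒ order 2.
b·Ac: 7/3·2/9 = 14/27 ≠ 1/6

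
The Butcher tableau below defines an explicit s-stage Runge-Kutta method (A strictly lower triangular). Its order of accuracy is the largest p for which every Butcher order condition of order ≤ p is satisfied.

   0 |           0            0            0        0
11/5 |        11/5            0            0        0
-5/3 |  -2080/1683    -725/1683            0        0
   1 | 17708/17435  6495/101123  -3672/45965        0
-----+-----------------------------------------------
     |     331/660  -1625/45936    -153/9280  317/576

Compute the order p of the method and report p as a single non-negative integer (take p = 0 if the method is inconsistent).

4

b = (331/660, -1625/45936, -153/9280, 317/576)
c = (0, 11/5, -5/3, 1)
Ac = (0, 0, -145/153, 87/317)
Σ b_i: 331/660·1 + (-1625/45936)·1 + (-153/9280)·1 + 317/576·1 = 1 ✓
b·c: (-1625/45936)·11/5 + (-153/9280)·(-5/3) + 317/576·1 = 1/2 ✓
b·c²: (-1625/45936)·121/25 + (-153/9280)·25/9 + 317/576·1 = 1/3 ✓
b·Ac: (-153/9280)·(-145/153) + 317/576·87/317 = 1/6 ✓
b·c³: (-1625/45936)·1331/125 + (-153/9280)·(-125/27) + 317/576·1 = 1/4 ✓
b·(c∘Ac): (-153/9280)·725/459 + 317/576·87/317 = 1/8 ✓
b·Ac²: (-153/9280)·(-319/153) + 317/576·141/1585 = 1/12 ✓
b·A²c: 317/576·24/317 = 1/24 ✓; 4 stages ⇒ order 4.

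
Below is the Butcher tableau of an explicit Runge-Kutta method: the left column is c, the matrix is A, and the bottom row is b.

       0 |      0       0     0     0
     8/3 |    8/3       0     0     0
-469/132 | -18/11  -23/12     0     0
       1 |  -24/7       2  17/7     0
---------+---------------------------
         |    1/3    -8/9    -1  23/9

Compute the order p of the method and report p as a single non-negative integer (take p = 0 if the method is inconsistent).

1

b = (1/3, -8/9, -1, 23/9)
c = (0, 8/3, -469/132, 1)
Ac = (0, 0, -46/9, -145/44)
Σ b_i: 1/3·1 + (-8/9)·1 + (-1)·1 + 23/9·1 = 1 ✓
b·c: (-8/9)·8/3 + (-1)·(-469/132) + 23/9·1 = 4441/1188 ≠ 1/2 ⇒ order 1.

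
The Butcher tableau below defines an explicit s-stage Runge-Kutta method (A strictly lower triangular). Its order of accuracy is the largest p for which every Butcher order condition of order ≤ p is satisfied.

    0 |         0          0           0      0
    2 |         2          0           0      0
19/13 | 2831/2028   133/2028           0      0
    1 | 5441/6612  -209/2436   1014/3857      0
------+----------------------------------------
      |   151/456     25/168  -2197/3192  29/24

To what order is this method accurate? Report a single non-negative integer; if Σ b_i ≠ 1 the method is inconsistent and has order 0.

4

b = (151/456, 25/168, -2197/3192, 29/24)
c = (0, 2, 19/13, 1)
Ac = (0, 0, 133/1014, 37/174)
Σ b_i: 151/456·1 + 25/168·1 + (-2197/3192)·1 + 29/24·1 = 1 ✓
b·c: 25/168·2 + (-2197/3192)·19/13 + 29/24·1 = 1/2 ✓
b·c²: 25/168·4 + (-2197/3192)·361/169 + 29/24·1 = 1/3 ✓
b·Ac: (-2197/3192)·133/1014 + 29/24·37/174 = 1/6 ✓
b·c³: 25/168·8 + (-2197/3192)·6859/2197 + 29/24·1 = 1/4 ✓
b·(c∘Ac): (-2197/3192)·2527/13182 + 29/24·37/174 = 1/8 ✓
b·Ac²: (-2197/3192)·133/507 + 29/24·19/87 = 1/12 ✓
b·A²c: 29/24·1/29 = 1/24 ✓; 4 stages ⇒ order 4.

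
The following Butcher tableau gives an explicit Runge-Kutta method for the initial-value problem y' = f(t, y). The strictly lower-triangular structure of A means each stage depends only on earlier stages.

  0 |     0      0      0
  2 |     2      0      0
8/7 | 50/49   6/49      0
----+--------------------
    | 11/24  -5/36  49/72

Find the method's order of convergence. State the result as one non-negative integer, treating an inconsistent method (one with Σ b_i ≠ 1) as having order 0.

3

b = (11/24, -5/36, 49/72)
c = (0, 2, 8/7)
Ac = (0, 0, 12/49)
Σ b_i: 11/24·1 + (-5/36)·1 + 49/72·1 = 1 ✓
b·c: (-5/36)·2 + 49/72·8/7 = 1/2 ✓
b·c²: (-5/36)·4 + 49/72·64/49 = 1/3 ✓
b·Ac: 49/72·12/49 = 1/6 ✓; 3 stages ⇒ order 3.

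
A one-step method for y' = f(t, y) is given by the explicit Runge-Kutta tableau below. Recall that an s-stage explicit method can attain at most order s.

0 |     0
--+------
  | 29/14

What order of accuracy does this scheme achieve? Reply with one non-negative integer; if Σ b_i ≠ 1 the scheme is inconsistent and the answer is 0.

0

b = (29/14)
c = (0)
Σ b_i: 29/14·1 = 29/14 ≠ 1 ⇒ order 0.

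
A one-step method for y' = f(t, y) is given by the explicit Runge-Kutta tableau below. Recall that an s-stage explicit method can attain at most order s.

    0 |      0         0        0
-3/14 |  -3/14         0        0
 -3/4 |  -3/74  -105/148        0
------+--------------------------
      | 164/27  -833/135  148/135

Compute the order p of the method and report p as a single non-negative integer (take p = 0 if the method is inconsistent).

b = (164/27, -833/135, 148/135)
c = (0, -3/14, -3/4)
Ac = (0, 0, 45/296)
Σ b_i: 164/27·1 + (-833/135)·1 + 148/135·1 = 1 ✓
b·c: (-833/135)·(-3/14) + 148/135·(-3/4) = 1/2 ✓
b·c²: (-833/135)·9/196 + 148/135·9/16 = 1/3 ✓
b·Ac: 148/135·45/296 = 1/6 ✓; 3 stages ⇒ order 3.

3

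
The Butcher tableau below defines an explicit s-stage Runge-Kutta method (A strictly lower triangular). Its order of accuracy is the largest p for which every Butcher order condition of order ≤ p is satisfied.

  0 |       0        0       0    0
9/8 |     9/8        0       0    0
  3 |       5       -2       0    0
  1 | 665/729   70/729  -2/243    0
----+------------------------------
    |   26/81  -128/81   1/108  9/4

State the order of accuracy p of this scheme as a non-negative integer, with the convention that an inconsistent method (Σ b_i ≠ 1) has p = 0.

4

b = (26/81, -128/81, 1/108, 9/4)
c = (0, 9/8, 3, 1)
Ac = (0, 0, -9/4, 1/12)
Σ b_i: 26/81·1 + (-128/81)·1 + 1/108·1 + 9/4·1 = 1 ✓
b·c: (-128/81)·9/8 + 1/108·3 + 9/4·1 = 1/2 ✓
b·c²: (-128/81)·81/64 + 1/108·9 + 9/4·1 = 1/3 ✓
b·Ac: 1/108·(-9/4) + 9/4·1/12 = 1/6 ✓
b·c³: (-128/81)·729/512 + 1/108·27 + 9/4·1 = 1/4 ✓
b·(c∘Ac): 1/108·(-27/4) + 9/4·1/12 = 1/8 ✓
b·Ac²: 1/108·(-81/32) + 9/4·41/864 = 1/12 ✓
b·A²c: 9/4·1/54 = 1/24 ✓; 4 stages ⇒ order 4.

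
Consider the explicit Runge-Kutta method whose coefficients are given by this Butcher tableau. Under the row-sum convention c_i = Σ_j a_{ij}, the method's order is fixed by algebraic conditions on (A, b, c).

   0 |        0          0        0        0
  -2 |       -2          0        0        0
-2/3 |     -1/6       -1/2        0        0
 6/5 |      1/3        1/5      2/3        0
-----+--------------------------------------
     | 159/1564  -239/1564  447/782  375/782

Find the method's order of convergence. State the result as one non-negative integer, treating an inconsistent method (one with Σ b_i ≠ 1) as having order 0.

3

b = (159/1564, -239/1564, 447/782, 375/782)
c = (0, -2, -2/3, 6/5)
Ac = (0, 0, 1, -38/45)
Σ b_i: 159/1564·1 + (-239/1564)·1 + 447/782·1 + 375/782·1 = 1 ✓
b·c: (-239/1564)·(-2) + 447/782·(-2/3) + 375/782·6/5 = 1/2 ✓
b·c²: (-239/1564)·4 + 447/782·4/9 + 375/782·36/25 = 1/3 ✓
b·Ac: 447/782·1 + 375/782·(-38/45) = 1/6 ✓
b·c³: (-239/1564)·(-8) + 447/782·(-8/27) + 375/782·216/125 = 6622/3519 ≠ 1/4 ⇒ order 3.
b·(c∘Ac): 447/782·(-2/3) + 375/782·(-76/75) = -339/391 ≠ 1/8
b·Ac²: 447/782·(-2) + 375/782·148/135 = -2173/3519 ≠ 1/12
b·A²c: 375/782·2/3 = 125/391 ≠ 1/24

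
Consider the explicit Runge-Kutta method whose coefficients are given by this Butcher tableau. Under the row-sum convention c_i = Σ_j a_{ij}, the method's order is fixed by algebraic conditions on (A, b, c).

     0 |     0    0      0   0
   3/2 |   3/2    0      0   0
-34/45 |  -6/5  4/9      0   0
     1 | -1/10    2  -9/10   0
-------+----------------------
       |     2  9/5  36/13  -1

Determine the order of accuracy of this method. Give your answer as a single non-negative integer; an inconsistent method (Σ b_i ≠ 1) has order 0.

0

b = (2, 9/5, 36/13, -1)
c = (0, 3/2, -34/45, 1)
Ac = (0, 0, 2/3, 92/25)
Σ b_i: 2·1 + 9/5·1 + 36/13·1 + (-1)·1 = 362/65 ≠ 1 ⇒ order 0.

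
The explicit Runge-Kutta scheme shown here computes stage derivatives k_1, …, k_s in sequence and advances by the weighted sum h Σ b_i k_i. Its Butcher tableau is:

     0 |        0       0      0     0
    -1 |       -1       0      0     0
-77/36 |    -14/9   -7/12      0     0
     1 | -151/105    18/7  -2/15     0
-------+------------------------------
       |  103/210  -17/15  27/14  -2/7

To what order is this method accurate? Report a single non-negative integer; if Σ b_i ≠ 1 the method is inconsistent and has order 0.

b = (103/210, -17/15, 27/14, -2/7)
c = (0, -1, -77/36, 1)
Ac = (0, 0, 7/12, -4321/1890)
Σ b_i: 103/210·1 + (-17/15)·1 + 27/14·1 + (-2/7)·1 = 1 ✓
b·c: (-17/15)·(-1) + 27/14·(-77/36) + (-2/7)·1 = -2753/840 ≠ 1/2 ⇒ order 1.

1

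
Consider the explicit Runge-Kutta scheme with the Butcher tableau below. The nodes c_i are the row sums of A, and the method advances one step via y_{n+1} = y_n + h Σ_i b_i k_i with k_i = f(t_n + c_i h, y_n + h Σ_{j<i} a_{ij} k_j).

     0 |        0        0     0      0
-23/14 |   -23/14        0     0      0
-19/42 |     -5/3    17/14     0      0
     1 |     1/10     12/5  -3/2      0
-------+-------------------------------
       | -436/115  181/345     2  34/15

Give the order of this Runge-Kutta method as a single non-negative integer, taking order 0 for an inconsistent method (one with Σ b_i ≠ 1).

b = (-436/115, 181/345, 2, 34/15)
c = (0, -23/14, -19/42, 1)
Ac = (0, 0, -391/196, -457/140)
Σ b_i: (-436/115)·1 + 181/345·1 + 2·1 + 34/15·1 = 1 ✓
b·c: 181/345·(-23/14) + 2·(-19/42) + 34/15·1 = 1/2 ✓
b·c²: 181/345·529/196 + 2·361/1764 + 34/15·1 = 36091/8820 ≠ 1/3 ⇒ order 2.
b·Ac: 2·(-391/196) + 34/15·(-457/140) = -41854/3675 ≠ 1/6

2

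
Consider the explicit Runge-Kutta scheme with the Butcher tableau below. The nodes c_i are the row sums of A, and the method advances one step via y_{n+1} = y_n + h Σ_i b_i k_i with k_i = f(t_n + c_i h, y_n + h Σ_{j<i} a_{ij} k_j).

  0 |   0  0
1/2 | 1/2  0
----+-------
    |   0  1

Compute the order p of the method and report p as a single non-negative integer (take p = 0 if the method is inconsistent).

b = (0, 1)
c = (0, 1/2)
Σ b_i: 1·1 = 1 ✓
b·c: 1·1/2 = 1/2 ✓; 2 stages ⇒ order 2.

2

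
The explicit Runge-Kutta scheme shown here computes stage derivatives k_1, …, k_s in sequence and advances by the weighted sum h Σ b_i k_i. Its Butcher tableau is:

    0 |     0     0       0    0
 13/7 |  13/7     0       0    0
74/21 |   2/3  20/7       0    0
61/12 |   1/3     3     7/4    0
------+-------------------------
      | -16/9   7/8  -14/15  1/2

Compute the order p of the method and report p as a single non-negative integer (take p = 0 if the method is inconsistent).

b = (-16/9, 7/8, -14/15, 1/2)
c = (0, 13/7, 74/21, 61/12)
Ac = (0, 0, 260/49, 493/42)
Σ b_i: (-16/9)·1 + 7/8·1 + (-14/15)·1 + 1/2·1 = -481/360 ≠ 1 ⇒ order 0.

0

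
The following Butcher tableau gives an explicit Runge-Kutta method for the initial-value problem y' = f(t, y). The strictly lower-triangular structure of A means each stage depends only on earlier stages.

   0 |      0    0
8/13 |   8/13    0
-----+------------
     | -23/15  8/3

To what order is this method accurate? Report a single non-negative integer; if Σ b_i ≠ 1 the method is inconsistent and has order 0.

b = (-23/15, 8/3)
c = (0, 8/13)
Σ b_i: (-23/15)·1 + 8/3·1 = 17/15 ≠ 1 ⇒ order 0.

0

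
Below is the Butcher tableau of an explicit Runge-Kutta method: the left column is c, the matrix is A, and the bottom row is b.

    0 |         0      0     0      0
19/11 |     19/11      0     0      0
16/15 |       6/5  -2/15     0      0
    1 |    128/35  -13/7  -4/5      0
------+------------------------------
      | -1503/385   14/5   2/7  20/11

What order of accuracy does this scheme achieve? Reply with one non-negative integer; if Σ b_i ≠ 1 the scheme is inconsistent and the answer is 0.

b = (-1503/385, 14/5, 2/7, 20/11)
c = (0, 19/11, 16/15, 1)
Ac = (0, 0, -38/165, -23453/5775)
Σ b_i: (-1503/385)·1 + 14/5·1 + 2/7·1 + 20/11·1 = 1 ✓
b·c: 14/5·19/11 + 2/7·16/15 + 20/11·1 = 8038/1155 ≠ 1/2 ⇒ order 1.

1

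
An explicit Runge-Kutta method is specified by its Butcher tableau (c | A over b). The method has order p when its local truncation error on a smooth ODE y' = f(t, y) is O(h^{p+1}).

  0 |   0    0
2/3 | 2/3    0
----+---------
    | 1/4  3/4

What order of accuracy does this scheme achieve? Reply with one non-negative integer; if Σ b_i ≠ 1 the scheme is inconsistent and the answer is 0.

b = (1/4, 3/4)
c = (0, 2/3)
Σ b_i: 1/4·1 + 3/4·1 = 1 ✓
b·c: 3/4·2/3 = 1/2 ✓; 2 stages ⇒ order 2.

2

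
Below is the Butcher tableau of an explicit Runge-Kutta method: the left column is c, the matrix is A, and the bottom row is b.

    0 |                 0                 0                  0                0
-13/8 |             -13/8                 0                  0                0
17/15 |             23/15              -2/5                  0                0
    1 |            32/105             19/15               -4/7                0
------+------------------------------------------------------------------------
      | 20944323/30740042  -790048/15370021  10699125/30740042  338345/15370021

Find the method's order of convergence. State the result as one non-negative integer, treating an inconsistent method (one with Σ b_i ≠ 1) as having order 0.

3

b = (20944323/30740042, -790048/15370021, 10699125/30740042, 338345/15370021)
c = (0, -13/8, 17/15, 1)
Ac = (0, 0, 13/20, -2273/840)
Σ b_i: 20944323/30740042·1 + (-790048/15370021)·1 + 10699125/30740042·1 + 338345/15370021·1 = 1 ✓
b·c: (-790048/15370021)·(-13/8) + 10699125/30740042·17/15 + 338345/15370021·1 = 1/2 ✓
b·c²: (-790048/15370021)·169/64 + 10699125/30740042·289/225 + 338345/15370021·1 = 1/3 ✓
b·Ac: 10699125/30740042·13/20 + 338345/15370021·(-2273/840) = 1/6 ✓
b·c³: (-790048/15370021)·(-2197/512) + 10699125/30740042·4913/3375 + 338345/15370021·1 = 1658279701/2213283024 ≠ 1/4 ⇒ order 3.
b·(c∘Ac): 10699125/30740042·221/300 + 338345/15370021·(-2273/840) = 36303587/184440252 ≠ 1/8
b·Ac²: 10699125/30740042·(-169/160) + 338345/15370021·263171/100800 = -3432323767/11066415120 ≠ 1/12
b·A²c: 338345/15370021·(-13/35) = -125671/15370021 ≠ 1/24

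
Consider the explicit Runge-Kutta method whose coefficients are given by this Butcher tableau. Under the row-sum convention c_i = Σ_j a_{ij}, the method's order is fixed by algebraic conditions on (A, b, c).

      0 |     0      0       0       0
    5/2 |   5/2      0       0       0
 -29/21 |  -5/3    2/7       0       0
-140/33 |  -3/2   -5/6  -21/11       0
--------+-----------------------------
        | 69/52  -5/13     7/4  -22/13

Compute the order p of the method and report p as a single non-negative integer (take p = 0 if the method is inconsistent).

1

b = (69/52, -5/13, 7/4, -22/13)
c = (0, 5/2, -29/21, -140/33)
Ac = (0, 0, 5/7, 73/132)
Σ b_i: 69/52·1 + (-5/13)·1 + 7/4·1 + (-22/13)·1 = 1 ✓
b·c: (-5/13)·5/2 + 7/4·(-29/21) + (-22/13)·(-140/33) = 593/156 ≠ 1/2 ⇒ order 1.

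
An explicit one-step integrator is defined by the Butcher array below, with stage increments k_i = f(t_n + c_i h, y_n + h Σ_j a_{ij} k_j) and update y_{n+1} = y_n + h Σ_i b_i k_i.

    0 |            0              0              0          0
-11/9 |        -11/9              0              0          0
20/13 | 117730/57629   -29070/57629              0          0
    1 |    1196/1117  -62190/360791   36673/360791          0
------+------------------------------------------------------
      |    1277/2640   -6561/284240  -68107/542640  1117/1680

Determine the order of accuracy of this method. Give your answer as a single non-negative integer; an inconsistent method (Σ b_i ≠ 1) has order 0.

4

b = (1277/2640, -6561/284240, -68107/542640, 1117/1680)
c = (0, -11/9, 20/13, 1)
Ac = (0, 0, 3230/5239, 410/1117)
Σ b_i: 1277/2640·1 + (-6561/284240)·1 + (-68107/542640)·1 + 1117/1680·1 = 1 ✓
b·c: (-6561/284240)·(-11/9) + (-68107/542640)·20/13 + 1117/1680·1 = 1/2 ✓
b·c²: (-6561/284240)·121/81 + (-68107/542640)·400/169 + 1117/1680·1 = 1/3 ✓
b·Ac: (-68107/542640)·3230/5239 + 1117/1680·410/1117 = 1/6 ✓
b·c³: (-6561/284240)·(-1331/729) + (-68107/542640)·8000/2197 + 1117/1680·1 = 1/4 ✓
b·(c∘Ac): (-68107/542640)·64600/68107 + 1117/1680·410/1117 = 1/8 ✓
b·Ac²: (-68107/542640)·(-35530/47151) + 1117/1680·(-170/10053) = 1/12 ✓
b·A²c: 1117/1680·70/1117 = 1/24 ✓; 4 stages ⇒ order 4.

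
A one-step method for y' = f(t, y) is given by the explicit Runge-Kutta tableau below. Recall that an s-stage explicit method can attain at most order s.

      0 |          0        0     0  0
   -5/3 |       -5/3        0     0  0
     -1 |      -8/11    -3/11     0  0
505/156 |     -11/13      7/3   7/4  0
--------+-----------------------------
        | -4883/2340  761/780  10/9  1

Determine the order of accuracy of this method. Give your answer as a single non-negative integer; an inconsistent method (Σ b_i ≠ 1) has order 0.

2

b = (-4883/2340, 761/780, 10/9, 1)
c = (0, -5/3, -1, 505/156)
Ac = (0, 0, 5/11, -203/36)
Σ b_i: (-4883/2340)·1 + 761/780·1 + 10/9·1 + 1·1 = 1 ✓
b·c: 761/780·(-5/3) + 10/9·(-1) + 1·505/156 = 1/2 ✓
b·c²: 761/780·25/9 + 10/9·1 + 1·255025/24336 = 1044055/73008 ≠ 1/3 ⇒ order 2.
b·Ac: 10/9·5/11 + 1·(-203/36) = -2033/396 ≠ 1/6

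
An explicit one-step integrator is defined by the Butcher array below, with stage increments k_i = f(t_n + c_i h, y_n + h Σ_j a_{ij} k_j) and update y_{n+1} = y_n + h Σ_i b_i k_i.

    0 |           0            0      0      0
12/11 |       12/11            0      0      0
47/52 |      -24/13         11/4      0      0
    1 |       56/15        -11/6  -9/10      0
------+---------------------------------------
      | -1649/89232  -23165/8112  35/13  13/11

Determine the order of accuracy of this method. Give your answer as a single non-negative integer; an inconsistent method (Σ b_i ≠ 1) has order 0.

2

b = (-1649/89232, -23165/8112, 35/13, 13/11)
c = (0, 12/11, 47/52, 1)
Ac = (0, 0, 3, -1463/520)
Σ b_i: (-1649/89232)·1 + (-23165/8112)·1 + 35/13·1 + 13/11·1 = 1 ✓
b·c: (-23165/8112)·12/11 + 35/13·47/52 + 13/11·1 = 1/2 ✓
b·c²: (-23165/8112)·144/121 + 35/13·2209/2704 + 13/11·1 = -73109/4253392 ≠ 1/3 ⇒ order 2.
b·Ac: 35/13·3 + 13/11·(-1463/520) = 2471/520 ≠ 1/6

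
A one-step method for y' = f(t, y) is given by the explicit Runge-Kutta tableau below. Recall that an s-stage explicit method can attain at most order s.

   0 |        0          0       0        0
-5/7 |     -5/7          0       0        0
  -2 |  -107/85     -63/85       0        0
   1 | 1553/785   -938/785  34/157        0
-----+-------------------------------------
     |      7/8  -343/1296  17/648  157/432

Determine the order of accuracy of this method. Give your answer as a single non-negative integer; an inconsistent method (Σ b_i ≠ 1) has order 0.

b = (7/8, -343/1296, 17/648, 157/432)
c = (0, -5/7, -2, 1)
Ac = (0, 0, 9/17, 66/157)
Σ b_i: 7/8·1 + (-343/1296)·1 + 17/648·1 + 157/432·1 = 1 ✓
b·c: (-343/1296)·(-5/7) + 17/648·(-2) + 157/432·1 = 1/2 ✓
b·c²: (-343/1296)·25/49 + 17/648·4 + 157/432·1 = 1/3 ✓
b·Ac: 17/648·9/17 + 157/432·66/157 = 1/6 ✓
b·c³: (-343/1296)·(-125/343) + 17/648·(-8) + 157/432·1 = 1/4 ✓
b·(c∘Ac): 17/648·(-18/17) + 157/432·66/157 = 1/8 ✓
b·Ac²: 17/648·(-45/119) + 157/432·282/1099 = 1/12 ✓
b·A²c: 157/432·18/157 = 1/24 ✓; 4 stages ⇒ order 4.

4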